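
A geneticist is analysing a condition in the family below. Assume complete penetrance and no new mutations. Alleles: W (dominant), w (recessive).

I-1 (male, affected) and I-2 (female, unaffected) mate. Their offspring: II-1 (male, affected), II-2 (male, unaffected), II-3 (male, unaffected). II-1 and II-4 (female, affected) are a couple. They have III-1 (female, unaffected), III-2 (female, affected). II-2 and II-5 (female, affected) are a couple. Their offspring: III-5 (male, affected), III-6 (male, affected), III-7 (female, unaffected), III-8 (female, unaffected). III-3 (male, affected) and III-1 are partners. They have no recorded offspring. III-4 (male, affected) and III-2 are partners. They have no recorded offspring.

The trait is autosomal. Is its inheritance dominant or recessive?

dominant

II-1 and II-4 are both affected yet have an unaffected child III-1. Under a recessive model two affected parents are homozygous and every child would be affected, so the trait cannot be recessive.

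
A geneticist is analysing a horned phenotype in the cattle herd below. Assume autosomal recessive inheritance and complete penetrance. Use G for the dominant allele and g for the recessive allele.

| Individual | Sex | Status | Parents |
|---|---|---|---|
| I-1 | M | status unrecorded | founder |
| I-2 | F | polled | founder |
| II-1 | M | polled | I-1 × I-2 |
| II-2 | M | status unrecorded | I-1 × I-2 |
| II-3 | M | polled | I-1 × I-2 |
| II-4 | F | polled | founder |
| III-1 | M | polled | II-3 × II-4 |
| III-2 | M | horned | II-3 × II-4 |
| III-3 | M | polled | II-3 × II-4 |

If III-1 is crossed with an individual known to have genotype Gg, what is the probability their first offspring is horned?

1/6

II-3 is polled so carries G and passed g to III-2 (gg), so II-3 is Gg.
II-4 is polled so carries G and passed g to III-2 (gg), so II-4 is Gg.
III-1 is a polled offspring of II-3 (Gg) × II-4 (Gg), whose cross gives 1/4 GG : 1/2 Gg : 1/4 gg; conditioning on being polled, III-1 is GG with probability 1/3, Gg with probability 2/3.
Summing over parental genotype combinations, P(offspring is horned) = 2/3·1/4 = 1/6.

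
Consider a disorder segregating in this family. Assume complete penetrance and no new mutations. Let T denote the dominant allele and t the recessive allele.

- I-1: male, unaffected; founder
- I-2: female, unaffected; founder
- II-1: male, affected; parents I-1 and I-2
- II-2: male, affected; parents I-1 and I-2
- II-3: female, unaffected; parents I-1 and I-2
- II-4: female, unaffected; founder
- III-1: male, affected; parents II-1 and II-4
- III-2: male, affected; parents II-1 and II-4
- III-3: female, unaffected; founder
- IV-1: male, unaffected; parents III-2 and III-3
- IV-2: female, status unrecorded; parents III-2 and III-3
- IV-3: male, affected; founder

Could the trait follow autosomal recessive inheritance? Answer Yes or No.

Yes

A consistent assignment under autosomal recessive exists: I-1 Tt, I-2 Tt, II-1 tt, II-2 tt, II-3 TT, II-4 Tt, III-1 tt, III-2 tt, III-3 TT, IV-1 Tt, IV-2 Tt, IV-3 tt.
In this assignment every recorded phenotype matches its genotype and every non-founder's genotype is obtainable from its parents' genotypes, so the pedigree is consistent.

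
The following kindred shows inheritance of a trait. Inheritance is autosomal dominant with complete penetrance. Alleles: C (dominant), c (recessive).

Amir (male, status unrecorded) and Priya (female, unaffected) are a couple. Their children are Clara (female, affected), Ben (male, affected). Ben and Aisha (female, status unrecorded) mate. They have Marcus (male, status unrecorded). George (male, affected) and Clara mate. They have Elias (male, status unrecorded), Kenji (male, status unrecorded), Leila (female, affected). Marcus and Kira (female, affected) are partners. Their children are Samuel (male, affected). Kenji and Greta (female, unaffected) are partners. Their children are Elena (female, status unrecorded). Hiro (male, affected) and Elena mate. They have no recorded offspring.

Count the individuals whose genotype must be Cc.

2

Obligate heterozygotes: Clara is affected so carries C and received c from Priya (cc), so Clara is Cc; Ben is affected so carries C and received c from Priya (cc), so Ben is Cc.
Every other individual is either homozygous by phenotype or has at least one consistent homozygous assignment, so the count is 2.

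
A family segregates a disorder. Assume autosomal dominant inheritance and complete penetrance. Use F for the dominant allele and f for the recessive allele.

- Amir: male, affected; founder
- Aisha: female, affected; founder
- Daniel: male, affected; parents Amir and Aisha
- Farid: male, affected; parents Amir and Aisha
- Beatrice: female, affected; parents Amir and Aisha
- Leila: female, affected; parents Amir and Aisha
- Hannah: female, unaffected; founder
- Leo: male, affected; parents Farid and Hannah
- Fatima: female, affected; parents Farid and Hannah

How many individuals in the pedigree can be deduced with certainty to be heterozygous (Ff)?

Obligate heterozygotes: Leo is affected so carries F and received f from Hannah (ff), so Leo is Ff; Fatima is affected so carries F and received f from Hannah (ff), so Fatima is Ff.
Every other individual is either homozygous by phenotype or has at least one consistent homozygous assignment, so the count is 2.

2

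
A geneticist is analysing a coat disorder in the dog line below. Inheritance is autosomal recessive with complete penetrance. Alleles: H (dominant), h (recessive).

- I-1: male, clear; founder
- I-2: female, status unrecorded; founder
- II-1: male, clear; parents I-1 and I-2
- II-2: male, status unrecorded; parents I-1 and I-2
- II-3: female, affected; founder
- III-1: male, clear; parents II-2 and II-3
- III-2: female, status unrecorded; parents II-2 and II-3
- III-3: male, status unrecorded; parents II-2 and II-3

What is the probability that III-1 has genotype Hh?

1

III-1 is clear so carries H and received h from II-3 (hh), so III-1 is Hh, giving P(Hh) = 1.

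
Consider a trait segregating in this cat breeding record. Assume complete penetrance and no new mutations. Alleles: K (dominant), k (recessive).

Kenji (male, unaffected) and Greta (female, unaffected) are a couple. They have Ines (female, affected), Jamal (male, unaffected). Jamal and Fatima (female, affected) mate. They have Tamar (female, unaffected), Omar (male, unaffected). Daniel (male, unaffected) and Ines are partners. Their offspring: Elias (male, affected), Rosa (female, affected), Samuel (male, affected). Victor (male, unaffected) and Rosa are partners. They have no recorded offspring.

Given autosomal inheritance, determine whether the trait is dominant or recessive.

recessive

Kenji and Greta are both unaffected yet have an affected child Ines. Under dominance, an affected child requires at least one affected parent, so the trait cannot be dominant.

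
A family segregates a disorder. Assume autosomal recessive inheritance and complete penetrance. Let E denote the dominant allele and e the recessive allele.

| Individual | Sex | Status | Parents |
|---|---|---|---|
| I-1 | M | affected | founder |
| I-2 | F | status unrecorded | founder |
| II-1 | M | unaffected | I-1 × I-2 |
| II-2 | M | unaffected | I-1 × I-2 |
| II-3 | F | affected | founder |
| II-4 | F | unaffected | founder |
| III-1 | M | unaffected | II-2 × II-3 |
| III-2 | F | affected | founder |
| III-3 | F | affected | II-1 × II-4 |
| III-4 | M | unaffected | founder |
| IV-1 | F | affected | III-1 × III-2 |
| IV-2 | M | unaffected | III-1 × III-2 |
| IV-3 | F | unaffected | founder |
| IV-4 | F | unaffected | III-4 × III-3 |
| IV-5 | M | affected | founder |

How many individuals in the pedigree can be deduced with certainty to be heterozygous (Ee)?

Obligate heterozygotes: II-1 is unaffected so carries E and received e from I-1 (ee), so II-1 is Ee; II-2 is unaffected so carries E and received e from I-1 (ee), so II-2 is Ee; II-4 is unaffected so carries E and passed e to III-3 (ee), so II-4 is Ee; III-1 is unaffected so carries E and received e from II-3 (ee), so III-1 is Ee; IV-2 is unaffected so carries E and received e from III-2 (ee), so IV-2 is Ee; IV-4 is unaffected so carries E and received e from III-3 (ee), so IV-4 is Ee.
Every other individual is either homozygous by phenotype or has at least one consistent homozygous assignment, so the count is 6.

6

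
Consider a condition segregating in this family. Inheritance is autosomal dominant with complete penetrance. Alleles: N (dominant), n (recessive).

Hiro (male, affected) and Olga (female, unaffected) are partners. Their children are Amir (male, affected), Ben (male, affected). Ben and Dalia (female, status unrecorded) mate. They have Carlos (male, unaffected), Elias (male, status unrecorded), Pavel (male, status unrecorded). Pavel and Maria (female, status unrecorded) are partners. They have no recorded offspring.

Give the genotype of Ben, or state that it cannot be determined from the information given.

Nn

From phenotype alone, Ben is NN or Nn.
Ben is affected so carries N and received n from Olga (nn), so Ben is Nn.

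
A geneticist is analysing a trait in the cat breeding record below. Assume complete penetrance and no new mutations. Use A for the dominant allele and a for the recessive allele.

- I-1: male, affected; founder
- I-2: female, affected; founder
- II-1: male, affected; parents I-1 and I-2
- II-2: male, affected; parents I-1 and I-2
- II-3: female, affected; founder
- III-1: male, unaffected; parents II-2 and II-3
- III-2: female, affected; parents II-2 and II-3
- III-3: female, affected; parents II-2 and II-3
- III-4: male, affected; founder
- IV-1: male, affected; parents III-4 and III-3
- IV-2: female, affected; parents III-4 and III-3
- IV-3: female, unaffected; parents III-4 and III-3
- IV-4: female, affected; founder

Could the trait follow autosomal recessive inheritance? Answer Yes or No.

Under autosomal recessive, III-1 (unaffected, male) cannot arise from II-2 (affected) × II-3 (affected).

No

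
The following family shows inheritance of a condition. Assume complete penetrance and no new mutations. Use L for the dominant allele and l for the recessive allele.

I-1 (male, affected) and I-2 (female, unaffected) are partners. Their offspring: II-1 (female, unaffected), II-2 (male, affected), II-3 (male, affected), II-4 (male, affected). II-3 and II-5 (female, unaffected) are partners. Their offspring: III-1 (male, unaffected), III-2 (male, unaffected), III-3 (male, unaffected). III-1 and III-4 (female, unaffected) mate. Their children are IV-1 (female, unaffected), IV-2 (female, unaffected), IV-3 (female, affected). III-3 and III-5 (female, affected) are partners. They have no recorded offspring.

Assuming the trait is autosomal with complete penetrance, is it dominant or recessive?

III-1 and III-4 are both unaffected yet have an affected child IV-3. Under dominance, an affected child requires at least one affected parent, so the trait cannot be dominant.

recessive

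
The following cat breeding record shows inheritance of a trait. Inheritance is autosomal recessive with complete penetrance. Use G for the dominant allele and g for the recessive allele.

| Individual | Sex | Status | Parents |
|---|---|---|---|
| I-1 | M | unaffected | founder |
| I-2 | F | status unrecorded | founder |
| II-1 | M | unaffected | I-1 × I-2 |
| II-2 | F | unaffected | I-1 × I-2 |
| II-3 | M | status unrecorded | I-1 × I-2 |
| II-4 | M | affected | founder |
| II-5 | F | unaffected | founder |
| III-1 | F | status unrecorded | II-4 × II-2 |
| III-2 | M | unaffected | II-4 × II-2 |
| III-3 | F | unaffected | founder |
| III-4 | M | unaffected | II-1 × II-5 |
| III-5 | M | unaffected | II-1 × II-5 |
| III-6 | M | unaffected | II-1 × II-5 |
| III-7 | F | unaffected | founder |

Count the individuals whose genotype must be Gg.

Obligate heterozygotes: III-2 is unaffected so carries G and received g from II-4 (gg), so III-2 is Gg.
Every other individual is either homozygous by phenotype or has at least one consistent homozygous assignment, so the count is 1.

1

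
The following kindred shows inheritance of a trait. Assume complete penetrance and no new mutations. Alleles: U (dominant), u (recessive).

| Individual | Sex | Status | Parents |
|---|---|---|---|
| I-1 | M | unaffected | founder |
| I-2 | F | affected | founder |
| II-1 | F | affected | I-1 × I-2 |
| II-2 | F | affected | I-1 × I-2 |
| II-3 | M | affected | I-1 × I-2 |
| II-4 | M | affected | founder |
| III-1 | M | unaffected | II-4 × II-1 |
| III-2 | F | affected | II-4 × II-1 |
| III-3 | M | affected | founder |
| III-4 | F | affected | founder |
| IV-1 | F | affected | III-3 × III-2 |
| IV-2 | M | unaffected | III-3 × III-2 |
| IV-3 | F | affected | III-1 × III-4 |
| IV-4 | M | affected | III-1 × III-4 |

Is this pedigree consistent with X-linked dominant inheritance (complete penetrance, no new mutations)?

Yes

A consistent assignment under X-linked dominant exists: I-1 X^u Y, I-2 X^U X^U, II-1 X^U X^u, II-2 X^U X^u, II-3 X^U Y, II-4 X^U Y, III-1 X^u Y, III-2 X^U X^u, III-3 X^U Y, III-4 X^U X^U, IV-1 X^U X^U, IV-2 X^u Y, IV-3 X^U X^u, IV-4 X^U Y.
In this assignment every recorded phenotype matches its genotype and every non-founder's genotype is obtainable from its parents' genotypes, so the pedigree is consistent.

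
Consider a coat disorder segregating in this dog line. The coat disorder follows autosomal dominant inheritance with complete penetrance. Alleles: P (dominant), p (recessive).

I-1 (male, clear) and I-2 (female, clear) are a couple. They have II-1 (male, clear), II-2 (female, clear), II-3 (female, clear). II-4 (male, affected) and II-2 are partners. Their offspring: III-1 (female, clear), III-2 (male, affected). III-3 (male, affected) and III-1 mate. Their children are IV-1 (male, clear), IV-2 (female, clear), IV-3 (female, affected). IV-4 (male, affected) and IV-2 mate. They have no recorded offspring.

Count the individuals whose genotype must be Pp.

4

Obligate heterozygotes: II-4 is affected so carries P and passed p to III-1 (pp), so II-4 is Pp; III-2 is affected so carries P and received p from II-2 (pp), so III-2 is Pp; III-3 is affected so carries P and passed p to IV-1 (pp), so III-3 is Pp; IV-3 is affected so carries P and received p from III-1 (pp), so IV-3 is Pp.
Every other individual is either homozygous by phenotype or has at least one consistent homozygous assignment, so the count is 4.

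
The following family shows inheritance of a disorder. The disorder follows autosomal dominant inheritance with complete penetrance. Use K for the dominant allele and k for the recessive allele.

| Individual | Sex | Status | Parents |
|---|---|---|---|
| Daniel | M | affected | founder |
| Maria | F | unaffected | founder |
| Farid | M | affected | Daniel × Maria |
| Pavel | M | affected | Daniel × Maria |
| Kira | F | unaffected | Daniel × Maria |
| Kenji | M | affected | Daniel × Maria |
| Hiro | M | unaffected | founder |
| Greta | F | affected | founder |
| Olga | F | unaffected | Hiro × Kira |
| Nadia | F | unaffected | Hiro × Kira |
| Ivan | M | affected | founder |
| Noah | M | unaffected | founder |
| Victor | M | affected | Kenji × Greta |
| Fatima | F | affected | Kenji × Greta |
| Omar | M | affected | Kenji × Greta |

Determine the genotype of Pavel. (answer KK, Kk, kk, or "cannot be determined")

From phenotype alone, Pavel is KK or Kk.
Pavel is affected so carries K and received k from Maria (kk), so Pavel is Kk.

Kk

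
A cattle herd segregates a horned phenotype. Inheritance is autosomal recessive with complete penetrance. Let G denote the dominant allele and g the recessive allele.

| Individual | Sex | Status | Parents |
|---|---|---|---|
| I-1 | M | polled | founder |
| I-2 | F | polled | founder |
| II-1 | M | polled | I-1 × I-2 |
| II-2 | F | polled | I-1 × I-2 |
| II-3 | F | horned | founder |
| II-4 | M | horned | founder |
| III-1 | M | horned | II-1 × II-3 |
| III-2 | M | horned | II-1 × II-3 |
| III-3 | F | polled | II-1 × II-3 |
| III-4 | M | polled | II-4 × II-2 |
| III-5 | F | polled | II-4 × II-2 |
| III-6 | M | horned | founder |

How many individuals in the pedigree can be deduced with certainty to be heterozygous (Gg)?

Obligate heterozygotes: II-1 is polled so carries G and passed g to III-1 (gg), so II-1 is Gg; III-3 is polled so carries G and received g from II-3 (gg), so III-3 is Gg; III-4 is polled so carries G and received g from II-4 (gg), so III-4 is Gg; III-5 is polled so carries G and received g from II-4 (gg), so III-5 is Gg.
Every other individual is either homozygous by phenotype or has at least one consistent homozygous assignment, so the count is 4.

4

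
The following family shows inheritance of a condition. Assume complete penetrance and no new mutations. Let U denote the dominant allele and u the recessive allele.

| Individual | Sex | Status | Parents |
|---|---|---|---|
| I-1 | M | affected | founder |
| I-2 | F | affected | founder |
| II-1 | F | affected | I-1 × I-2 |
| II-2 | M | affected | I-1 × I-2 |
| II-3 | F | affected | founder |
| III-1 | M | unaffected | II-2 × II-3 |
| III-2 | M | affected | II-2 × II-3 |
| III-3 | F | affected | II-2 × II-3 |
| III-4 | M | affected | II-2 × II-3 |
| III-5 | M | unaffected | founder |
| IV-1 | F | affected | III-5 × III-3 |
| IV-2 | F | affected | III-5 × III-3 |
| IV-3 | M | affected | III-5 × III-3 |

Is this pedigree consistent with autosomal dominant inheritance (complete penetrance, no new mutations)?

A consistent assignment under autosomal dominant exists: I-1 UU, I-2 Uu, II-1 UU, II-2 Uu, II-3 Uu, III-1 uu, III-2 UU, III-3 UU, III-4 UU, III-5 uu, IV-1 Uu, IV-2 Uu, IV-3 Uu.
In this assignment every recorded phenotype matches its genotype and every non-founder's genotype is obtainable from its parents' genotypes, so the pedigree is consistent.

Yes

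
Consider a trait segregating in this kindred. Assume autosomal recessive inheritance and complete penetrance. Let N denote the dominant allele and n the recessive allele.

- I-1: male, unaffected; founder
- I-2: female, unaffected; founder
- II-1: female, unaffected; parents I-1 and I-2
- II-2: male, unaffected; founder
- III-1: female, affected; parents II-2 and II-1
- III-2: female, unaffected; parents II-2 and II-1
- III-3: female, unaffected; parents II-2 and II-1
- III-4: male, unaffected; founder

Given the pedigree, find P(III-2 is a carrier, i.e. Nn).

2/3

II-2 is unaffected so carries N and passed n to III-1 (nn), so II-2 is Nn.
II-1 is unaffected so carries N and passed n to III-1 (nn), so II-1 is Nn.
Their cross gives offspring ratios 1/4 NN : 1/2 Nn : 1/4 nn. Conditioning on III-2 being unaffected, P(Nn) = 1/2 / 3/4 = 2/3.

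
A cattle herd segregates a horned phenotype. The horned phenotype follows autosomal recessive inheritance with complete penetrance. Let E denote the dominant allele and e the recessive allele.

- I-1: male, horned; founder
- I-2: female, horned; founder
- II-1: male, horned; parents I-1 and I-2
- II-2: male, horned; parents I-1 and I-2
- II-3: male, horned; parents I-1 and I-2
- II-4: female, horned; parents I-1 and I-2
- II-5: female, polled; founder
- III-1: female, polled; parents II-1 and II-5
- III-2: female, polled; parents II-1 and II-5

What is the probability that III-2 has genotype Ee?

III-2 is polled so carries E and received e from II-1 (ee), so III-2 is Ee, giving P(Ee) = 1.

1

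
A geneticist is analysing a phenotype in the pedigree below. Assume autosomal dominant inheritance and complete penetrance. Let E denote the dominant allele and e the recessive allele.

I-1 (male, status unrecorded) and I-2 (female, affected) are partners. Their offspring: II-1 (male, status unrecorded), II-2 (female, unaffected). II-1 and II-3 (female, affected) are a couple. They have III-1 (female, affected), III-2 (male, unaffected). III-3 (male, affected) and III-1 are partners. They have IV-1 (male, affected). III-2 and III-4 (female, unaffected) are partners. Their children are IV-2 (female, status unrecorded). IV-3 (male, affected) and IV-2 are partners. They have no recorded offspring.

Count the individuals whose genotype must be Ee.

Obligate heterozygotes: I-2 is affected so carries E and passed e to II-2 (ee), so I-2 is Ee; II-3 is affected so carries E and passed e to III-2 (ee), so II-3 is Ee.
Every other individual is either homozygous by phenotype or has at least one consistent homozygous assignment, so the count is 2.

2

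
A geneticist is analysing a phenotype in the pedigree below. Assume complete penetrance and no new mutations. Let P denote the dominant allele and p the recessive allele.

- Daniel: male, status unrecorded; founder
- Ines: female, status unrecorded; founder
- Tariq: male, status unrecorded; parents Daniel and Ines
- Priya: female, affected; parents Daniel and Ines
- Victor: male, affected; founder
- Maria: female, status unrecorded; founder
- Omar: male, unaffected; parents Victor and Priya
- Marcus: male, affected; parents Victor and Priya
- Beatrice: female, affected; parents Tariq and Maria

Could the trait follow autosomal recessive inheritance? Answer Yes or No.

No

Under autosomal recessive, Omar (unaffected, male) cannot arise from Victor (affected) × Priya (affected).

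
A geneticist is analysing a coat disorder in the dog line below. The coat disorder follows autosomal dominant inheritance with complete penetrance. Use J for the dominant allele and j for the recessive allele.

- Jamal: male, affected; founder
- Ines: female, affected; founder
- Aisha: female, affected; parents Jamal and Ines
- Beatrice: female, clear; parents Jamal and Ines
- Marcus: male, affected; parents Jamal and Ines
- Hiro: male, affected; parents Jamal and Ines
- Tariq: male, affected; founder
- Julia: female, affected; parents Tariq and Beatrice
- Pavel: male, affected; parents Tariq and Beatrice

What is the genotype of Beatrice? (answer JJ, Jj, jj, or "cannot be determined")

jj

Beatrice is clear, so Beatrice is jj.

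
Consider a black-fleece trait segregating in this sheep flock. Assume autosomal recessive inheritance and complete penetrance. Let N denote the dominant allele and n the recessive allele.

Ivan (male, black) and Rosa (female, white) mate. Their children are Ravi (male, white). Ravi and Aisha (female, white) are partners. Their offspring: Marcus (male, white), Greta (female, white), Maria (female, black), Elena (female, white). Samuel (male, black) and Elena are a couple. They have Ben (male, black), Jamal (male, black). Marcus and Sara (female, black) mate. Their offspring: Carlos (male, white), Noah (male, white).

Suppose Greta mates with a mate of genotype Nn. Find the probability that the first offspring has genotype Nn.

1/2

Ravi is white so carries N and received n from Ivan (nn), so Ravi is Nn.
Aisha is white so carries N and passed n to Maria (nn), so Aisha is Nn.
Greta is a white offspring of Ravi (Nn) × Aisha (Nn), whose cross gives 1/4 NN : 1/2 Nn : 1/4 nn; conditioning on being white, Greta is NN with probability 1/3, Nn with probability 2/3.
Summing over parental genotype combinations, P(offspring has genotype Nn) = 1/3·1/2 + 2/3·1/2 = 1/2.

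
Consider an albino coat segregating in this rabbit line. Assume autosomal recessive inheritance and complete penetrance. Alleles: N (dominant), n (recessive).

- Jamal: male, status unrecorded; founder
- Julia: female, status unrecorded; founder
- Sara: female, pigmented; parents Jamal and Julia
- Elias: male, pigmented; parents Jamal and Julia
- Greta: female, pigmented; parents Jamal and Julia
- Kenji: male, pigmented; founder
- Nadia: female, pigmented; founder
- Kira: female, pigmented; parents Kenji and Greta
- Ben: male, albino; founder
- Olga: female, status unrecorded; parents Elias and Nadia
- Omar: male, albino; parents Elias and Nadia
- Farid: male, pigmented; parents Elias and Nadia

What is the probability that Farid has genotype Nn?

2/3

Elias is pigmented so carries N and passed n to Omar (nn), so Elias is Nn.
Nadia is pigmented so carries N and passed n to Omar (nn), so Nadia is Nn.
Their cross gives offspring ratios 1/4 NN : 1/2 Nn : 1/4 nn. Conditioning on Farid being pigmented, P(Nn) = 1/2 / 3/4 = 2/3.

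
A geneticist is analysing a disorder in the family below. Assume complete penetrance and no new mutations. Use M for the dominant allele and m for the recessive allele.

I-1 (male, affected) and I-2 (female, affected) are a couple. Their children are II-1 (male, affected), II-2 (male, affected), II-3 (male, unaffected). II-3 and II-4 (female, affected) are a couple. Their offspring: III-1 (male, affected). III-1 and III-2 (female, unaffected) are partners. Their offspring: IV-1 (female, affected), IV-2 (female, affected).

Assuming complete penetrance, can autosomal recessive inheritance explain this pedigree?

No

Under autosomal recessive, II-3 (unaffected, male) cannot arise from I-1 (affected) × I-2 (affected).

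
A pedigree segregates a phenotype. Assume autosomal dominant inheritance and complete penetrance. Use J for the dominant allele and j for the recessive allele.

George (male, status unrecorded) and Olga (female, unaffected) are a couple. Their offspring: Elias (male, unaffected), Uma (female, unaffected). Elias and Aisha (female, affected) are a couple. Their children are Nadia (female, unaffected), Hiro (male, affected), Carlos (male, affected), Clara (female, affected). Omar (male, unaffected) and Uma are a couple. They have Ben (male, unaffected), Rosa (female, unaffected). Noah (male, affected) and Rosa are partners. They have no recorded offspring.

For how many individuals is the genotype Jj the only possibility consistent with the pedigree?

Obligate heterozygotes: Aisha is affected so carries J and passed j to Nadia (jj), so Aisha is Jj; Hiro is affected so carries J and received j from Elias (jj), so Hiro is Jj; Carlos is affected so carries J and received j from Elias (jj), so Carlos is Jj; Clara is affected so carries J and received j from Elias (jj), so Clara is Jj.
Every other individual is either homozygous by phenotype or has at least one consistent homozygous assignment, so the count is 4.

4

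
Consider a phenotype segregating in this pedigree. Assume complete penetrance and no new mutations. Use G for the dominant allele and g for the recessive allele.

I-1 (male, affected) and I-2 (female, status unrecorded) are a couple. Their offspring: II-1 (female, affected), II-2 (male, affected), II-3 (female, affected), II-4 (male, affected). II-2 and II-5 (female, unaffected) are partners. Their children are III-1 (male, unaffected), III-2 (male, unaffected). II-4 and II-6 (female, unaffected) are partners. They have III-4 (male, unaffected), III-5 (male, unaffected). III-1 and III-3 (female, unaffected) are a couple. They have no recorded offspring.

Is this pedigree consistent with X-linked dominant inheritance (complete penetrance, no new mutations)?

Yes

A consistent assignment under X-linked dominant exists: I-1 X^G Y, I-2 X^G X^G, II-1 X^G X^G, II-2 X^G Y, II-3 X^G X^G, II-4 X^G Y, II-5 X^g X^g, II-6 X^g X^g, III-1 X^g Y, III-2 X^g Y, III-3 X^g X^g, III-4 X^g Y, III-5 X^g Y.
In this assignment every recorded phenotype matches its genotype and every non-founder's genotype is obtainable from its parents' genotypes, so the pedigree is consistent.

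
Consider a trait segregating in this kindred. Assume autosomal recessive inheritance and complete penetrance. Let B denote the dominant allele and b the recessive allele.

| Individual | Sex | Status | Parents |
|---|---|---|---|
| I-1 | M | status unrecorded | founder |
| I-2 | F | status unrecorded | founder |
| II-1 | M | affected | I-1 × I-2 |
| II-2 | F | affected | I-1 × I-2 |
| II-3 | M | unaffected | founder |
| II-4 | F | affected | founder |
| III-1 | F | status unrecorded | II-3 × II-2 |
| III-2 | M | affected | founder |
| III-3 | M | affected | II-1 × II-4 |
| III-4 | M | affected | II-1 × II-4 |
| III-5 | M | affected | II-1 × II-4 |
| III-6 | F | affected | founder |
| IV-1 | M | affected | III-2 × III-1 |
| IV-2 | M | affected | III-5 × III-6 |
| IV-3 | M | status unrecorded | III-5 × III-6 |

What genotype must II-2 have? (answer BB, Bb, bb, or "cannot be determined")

II-2 is affected, so II-2 is bb.

bb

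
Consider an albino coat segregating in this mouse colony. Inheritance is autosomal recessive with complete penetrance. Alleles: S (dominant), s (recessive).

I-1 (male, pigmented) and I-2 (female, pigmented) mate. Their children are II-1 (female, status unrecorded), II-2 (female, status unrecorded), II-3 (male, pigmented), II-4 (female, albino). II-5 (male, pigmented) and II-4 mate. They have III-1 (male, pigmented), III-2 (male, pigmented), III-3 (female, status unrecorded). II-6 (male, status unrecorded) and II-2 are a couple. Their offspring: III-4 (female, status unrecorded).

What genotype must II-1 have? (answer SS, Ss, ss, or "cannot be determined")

II-1's phenotype is unrecorded, and no parent or child forces a single allele at both positions; consistent genotype assignments exist with II-1 as SS or Ss or ss.

cannot be determined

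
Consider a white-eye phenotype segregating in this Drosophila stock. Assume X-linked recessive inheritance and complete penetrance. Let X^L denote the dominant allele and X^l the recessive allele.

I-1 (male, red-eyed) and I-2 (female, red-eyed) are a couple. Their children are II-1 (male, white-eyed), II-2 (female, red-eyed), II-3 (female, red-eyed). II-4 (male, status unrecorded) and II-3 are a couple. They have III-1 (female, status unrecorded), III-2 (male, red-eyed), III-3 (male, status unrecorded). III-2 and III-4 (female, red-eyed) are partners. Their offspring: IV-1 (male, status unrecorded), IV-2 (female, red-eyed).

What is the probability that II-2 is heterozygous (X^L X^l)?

I-1 is red-eyed, so I-1 is X^L Y.
I-2 is red-eyed so carries L and passed l to II-1 (X^l Y), so I-2 is X^L X^l.
Their cross gives offspring ratios 1/2 X^L X^L : 1/2 X^L X^l. Conditioning on II-2 being red-eyed, P(X^L X^l) = 1/2 / 1 = 1/2.

1/2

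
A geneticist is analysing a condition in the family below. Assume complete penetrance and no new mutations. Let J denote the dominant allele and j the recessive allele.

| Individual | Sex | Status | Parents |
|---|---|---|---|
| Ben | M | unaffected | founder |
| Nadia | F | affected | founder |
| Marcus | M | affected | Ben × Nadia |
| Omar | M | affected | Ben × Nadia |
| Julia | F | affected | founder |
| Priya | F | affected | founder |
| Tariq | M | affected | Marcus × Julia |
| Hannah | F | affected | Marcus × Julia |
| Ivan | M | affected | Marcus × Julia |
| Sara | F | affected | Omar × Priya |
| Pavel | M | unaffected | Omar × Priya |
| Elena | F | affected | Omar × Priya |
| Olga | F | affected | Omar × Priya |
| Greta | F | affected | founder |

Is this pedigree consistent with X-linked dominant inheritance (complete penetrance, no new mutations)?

A consistent assignment under X-linked dominant exists: Ben X^j Y, Nadia X^J X^J, Marcus X^J Y, Omar X^J Y, Julia X^J X^J, Priya X^J X^j, Tariq X^J Y, Hannah X^J X^J, Ivan X^J Y, Sara X^J X^J, Pavel X^j Y, Elena X^J X^J, Olga X^J X^J, Greta X^J X^J.
In this assignment every recorded phenotype matches its genotype and every non-founder's genotype is obtainable from its parents' genotypes, so the pedigree is consistent.

Yes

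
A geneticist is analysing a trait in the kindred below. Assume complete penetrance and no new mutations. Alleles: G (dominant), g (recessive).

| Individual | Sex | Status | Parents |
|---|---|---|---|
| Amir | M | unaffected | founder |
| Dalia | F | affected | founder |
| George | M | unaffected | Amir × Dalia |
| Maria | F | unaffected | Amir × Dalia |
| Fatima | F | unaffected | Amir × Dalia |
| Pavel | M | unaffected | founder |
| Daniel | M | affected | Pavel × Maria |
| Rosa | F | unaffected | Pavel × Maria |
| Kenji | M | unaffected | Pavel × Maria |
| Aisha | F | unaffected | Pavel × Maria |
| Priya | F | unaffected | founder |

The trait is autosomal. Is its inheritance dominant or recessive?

Pavel and Maria are both unaffected yet have an affected child Daniel. Under dominance, an affected child requires at least one affected parent, so the trait cannot be dominant.

recessive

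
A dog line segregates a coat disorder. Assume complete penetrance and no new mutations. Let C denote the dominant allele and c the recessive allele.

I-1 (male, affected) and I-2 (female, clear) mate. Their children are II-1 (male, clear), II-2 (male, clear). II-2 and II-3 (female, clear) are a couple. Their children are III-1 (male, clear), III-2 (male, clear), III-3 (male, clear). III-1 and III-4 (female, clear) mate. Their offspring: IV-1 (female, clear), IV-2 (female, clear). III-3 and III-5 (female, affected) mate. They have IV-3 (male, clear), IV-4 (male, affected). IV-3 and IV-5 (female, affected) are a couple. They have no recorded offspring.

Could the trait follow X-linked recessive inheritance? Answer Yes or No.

No

Under X-linked recessive, IV-3 (clear, male) cannot arise from III-3 (clear) × III-5 (affected).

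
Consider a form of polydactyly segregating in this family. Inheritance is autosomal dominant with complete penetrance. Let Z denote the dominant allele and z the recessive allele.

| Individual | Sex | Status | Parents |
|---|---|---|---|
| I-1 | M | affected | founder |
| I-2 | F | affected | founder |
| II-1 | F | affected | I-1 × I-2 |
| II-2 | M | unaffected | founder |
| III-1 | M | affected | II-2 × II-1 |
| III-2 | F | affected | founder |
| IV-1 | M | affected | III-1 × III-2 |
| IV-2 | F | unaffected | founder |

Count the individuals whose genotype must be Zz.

Obligate heterozygotes: III-1 is affected so carries Z and received z from II-2 (zz), so III-1 is Zz.
Every other individual is either homozygous by phenotype or has at least one consistent homozygous assignment, so the count is 1.

1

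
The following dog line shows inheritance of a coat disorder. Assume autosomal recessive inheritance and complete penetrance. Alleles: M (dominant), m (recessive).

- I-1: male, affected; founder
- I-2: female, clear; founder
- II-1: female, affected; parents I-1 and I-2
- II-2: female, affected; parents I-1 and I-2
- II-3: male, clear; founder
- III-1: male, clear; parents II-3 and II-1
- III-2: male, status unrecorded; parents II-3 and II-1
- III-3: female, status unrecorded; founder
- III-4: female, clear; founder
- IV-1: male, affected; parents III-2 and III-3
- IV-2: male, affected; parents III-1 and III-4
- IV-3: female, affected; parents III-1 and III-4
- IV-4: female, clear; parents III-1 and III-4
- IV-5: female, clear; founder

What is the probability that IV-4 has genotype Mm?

2/3

III-1 is clear so carries M and received m from II-1 (mm), so III-1 is Mm.
III-4 is clear so carries M and passed m to IV-2 (mm), so III-4 is Mm.
Their cross gives offspring ratios 1/4 MM : 1/2 Mm : 1/4 mm. Conditioning on IV-4 being clear, P(Mm) = 1/2 / 3/4 = 2/3.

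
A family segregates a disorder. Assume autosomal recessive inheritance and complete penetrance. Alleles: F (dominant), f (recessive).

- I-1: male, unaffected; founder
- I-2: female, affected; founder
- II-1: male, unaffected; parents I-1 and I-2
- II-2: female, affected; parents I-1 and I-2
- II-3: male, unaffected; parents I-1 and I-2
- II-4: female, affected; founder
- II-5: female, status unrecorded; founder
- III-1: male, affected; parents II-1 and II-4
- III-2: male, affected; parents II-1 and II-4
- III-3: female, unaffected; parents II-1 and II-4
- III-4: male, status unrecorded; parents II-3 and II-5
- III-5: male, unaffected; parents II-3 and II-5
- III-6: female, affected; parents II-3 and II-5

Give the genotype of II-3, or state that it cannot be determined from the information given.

From phenotype alone, II-3 is FF or Ff.
II-3 is unaffected so carries F and received f from I-2 (ff), so II-3 is Ff.

Ff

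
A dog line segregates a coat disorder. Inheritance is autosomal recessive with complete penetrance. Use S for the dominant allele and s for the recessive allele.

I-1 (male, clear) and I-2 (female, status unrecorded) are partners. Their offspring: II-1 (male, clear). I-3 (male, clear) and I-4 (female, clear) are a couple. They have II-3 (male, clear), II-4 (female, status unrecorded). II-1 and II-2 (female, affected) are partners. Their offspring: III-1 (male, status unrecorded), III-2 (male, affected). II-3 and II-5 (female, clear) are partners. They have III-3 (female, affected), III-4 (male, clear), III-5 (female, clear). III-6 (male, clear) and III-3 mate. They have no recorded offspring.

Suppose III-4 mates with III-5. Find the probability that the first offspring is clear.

8/9

II-3 is clear so carries S and passed s to III-3 (ss), so II-3 is Ss.
II-5 is clear so carries S and passed s to III-3 (ss), so II-5 is Ss.
III-4 is a clear offspring of II-3 (Ss) × II-5 (Ss), whose cross gives 1/4 SS : 1/2 Ss : 1/4 ss; conditioning on being clear, III-4 is SS with probability 1/3, Ss with probability 2/3.
III-5 is a clear offspring of II-3 (Ss) × II-5 (Ss), whose cross gives 1/4 SS : 1/2 Ss : 1/4 ss; conditioning on being clear, III-5 is SS with probability 1/3, Ss with probability 2/3.
Summing over parental genotype combinations, P(offspring is clear) = 1/9·1 + 2/9·1 + 2/9·1 + 4/9·3/4 = 8/9.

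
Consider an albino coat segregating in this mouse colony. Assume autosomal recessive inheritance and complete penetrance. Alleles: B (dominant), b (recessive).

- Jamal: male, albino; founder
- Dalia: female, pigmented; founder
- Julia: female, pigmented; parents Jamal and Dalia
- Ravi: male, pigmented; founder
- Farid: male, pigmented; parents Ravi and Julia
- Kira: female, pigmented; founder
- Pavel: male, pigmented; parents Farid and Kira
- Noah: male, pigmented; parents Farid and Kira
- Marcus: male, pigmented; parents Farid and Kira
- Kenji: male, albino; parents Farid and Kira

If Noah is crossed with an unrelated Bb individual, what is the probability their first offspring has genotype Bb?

1/2

Farid is pigmented so carries B and passed b to Kenji (bb), so Farid is Bb.
Kira is pigmented so carries B and passed b to Kenji (bb), so Kira is Bb.
Noah is a pigmented offspring of Farid (Bb) × Kira (Bb), whose cross gives 1/4 BB : 1/2 Bb : 1/4 bb; conditioning on being pigmented, Noah is BB with probability 1/3, Bb with probability 2/3.
Summing over parental genotype combinations, P(offspring has genotype Bb) = 1/3·1/2 + 2/3·1/2 = 1/2.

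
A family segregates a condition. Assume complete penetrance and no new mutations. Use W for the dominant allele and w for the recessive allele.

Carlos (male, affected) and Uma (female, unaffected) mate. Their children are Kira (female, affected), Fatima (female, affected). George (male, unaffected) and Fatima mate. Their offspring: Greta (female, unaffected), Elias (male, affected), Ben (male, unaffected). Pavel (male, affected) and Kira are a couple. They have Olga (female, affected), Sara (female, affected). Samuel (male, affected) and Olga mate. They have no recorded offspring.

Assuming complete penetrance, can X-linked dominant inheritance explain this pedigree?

A consistent assignment under X-linked dominant exists: Carlos X^W Y, Uma X^w X^w, Kira X^W X^w, Fatima X^W X^w, George X^w Y, Pavel X^W Y, Greta X^w X^w, Elias X^W Y, Ben X^w Y, Olga X^W X^W, Sara X^W X^W, Samuel X^W Y.
In this assignment every recorded phenotype matches its genotype and every non-founder's genotype is obtainable from its parents' genotypes, so the pedigree is consistent.

Yes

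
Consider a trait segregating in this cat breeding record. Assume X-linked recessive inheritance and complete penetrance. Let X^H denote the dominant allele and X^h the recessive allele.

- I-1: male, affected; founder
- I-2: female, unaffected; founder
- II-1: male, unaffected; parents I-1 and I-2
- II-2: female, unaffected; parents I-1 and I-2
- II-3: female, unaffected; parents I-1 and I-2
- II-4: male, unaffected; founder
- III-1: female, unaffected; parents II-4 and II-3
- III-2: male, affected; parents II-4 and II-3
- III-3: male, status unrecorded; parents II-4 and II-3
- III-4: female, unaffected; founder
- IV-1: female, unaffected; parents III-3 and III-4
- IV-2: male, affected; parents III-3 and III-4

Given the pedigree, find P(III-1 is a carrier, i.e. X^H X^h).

II-4 is unaffected, so II-4 is X^H Y.
II-3 is unaffected so carries H and received h from I-1 (X^h Y), so II-3 is X^H X^h.
Their cross gives offspring ratios 1/2 X^H X^H : 1/2 X^H X^h. Conditioning on III-1 being unaffected, P(X^H X^h) = 1/2 / 1 = 1/2.

1/2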